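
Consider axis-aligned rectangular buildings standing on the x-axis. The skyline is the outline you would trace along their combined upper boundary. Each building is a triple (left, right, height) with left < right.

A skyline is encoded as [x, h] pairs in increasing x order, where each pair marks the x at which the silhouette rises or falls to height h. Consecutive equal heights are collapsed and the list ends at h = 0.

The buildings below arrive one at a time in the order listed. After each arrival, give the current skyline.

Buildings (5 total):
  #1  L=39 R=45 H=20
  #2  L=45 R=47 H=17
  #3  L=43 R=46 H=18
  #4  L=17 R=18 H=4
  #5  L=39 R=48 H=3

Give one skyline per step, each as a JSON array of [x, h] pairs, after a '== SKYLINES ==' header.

== SKYLINES ==
[[39,20],[45,0]]
[[39,20],[45,17],[47,0]]
[[39,20],[45,18],[46,17],[47,0]]
[[17,4],[18,0],[39,20],[45,18],[46,17],[47,0]]
[[17,4],[18,0],[39,20],[45,18],[46,17],[47,3],[48,0]]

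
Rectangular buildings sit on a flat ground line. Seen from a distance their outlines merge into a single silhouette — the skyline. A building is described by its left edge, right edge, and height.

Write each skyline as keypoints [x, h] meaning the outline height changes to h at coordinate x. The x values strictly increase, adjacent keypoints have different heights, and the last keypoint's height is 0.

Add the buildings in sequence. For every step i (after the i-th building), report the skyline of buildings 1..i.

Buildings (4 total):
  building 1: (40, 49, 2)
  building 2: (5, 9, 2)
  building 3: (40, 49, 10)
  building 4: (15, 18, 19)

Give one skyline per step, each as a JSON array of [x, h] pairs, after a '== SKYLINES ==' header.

== SKYLINES ==
[[40,2],[49,0]]
[[5,2],[9,0],[40,2],[49,0]]
[[5,2],[9,0],[40,10],[49,0]]
[[5,2],[9,0],[15,19],[18,0],[40,10],[49,0]]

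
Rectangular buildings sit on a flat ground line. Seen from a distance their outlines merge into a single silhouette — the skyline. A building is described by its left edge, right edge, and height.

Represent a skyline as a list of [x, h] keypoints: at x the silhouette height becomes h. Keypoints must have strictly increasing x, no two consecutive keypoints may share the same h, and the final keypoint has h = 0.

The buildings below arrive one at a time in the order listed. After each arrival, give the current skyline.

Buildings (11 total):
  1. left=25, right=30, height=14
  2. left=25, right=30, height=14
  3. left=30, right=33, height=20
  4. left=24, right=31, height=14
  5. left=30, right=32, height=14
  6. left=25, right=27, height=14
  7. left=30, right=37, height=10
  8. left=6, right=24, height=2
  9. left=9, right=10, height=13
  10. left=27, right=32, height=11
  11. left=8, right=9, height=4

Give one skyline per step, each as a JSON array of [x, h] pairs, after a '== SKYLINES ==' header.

== SKYLINES ==
[[25,14],[30,0]]
[[25,14],[30,0]]
[[25,14],[30,20],[33,0]]
[[24,14],[30,20],[33,0]]
[[24,14],[30,20],[33,0]]
[[24,14],[30,20],[33,0]]
[[24,14],[30,20],[33,10],[37,0]]
[[6,2],[24,14],[30,20],[33,10],[37,0]]
[[6,2],[9,13],[10,2],[24,14],[30,20],[33,10],[37,0]]
[[6,2],[9,13],[10,2],[24,14],[30,20],[33,10],[37,0]]
[[6,2],[8,4],[9,13],[10,2],[24,14],[30,20],[33,10],[37,0]]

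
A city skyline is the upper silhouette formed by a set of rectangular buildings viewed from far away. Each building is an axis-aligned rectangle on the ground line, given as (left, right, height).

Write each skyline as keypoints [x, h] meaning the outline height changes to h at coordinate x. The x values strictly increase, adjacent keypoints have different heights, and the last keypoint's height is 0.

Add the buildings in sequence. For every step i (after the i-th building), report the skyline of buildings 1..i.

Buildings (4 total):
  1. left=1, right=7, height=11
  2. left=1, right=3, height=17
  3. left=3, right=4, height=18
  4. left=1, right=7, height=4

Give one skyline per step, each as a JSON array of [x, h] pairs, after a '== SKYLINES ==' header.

== SKYLINES ==
[[1,11],[7,0]]
[[1,17],[3,11],[7,0]]
[[1,17],[3,18],[4,11],[7,0]]
[[1,17],[3,18],[4,11],[7,0]]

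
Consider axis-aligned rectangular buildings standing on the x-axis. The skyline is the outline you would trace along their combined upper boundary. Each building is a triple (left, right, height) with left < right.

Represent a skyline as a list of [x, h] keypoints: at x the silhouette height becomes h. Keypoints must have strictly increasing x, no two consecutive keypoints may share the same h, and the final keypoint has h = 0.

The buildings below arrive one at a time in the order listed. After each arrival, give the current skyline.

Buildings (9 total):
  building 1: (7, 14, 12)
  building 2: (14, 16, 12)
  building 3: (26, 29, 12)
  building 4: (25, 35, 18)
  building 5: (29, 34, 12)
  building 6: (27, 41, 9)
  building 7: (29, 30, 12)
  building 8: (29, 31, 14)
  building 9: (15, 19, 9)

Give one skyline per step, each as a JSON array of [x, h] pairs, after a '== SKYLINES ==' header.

== SKYLINES ==
[[7,12],[14,0]]
[[7,12],[16,0]]
[[7,12],[16,0],[26,12],[29,0]]
[[7,12],[16,0],[25,18],[35,0]]
[[7,12],[16,0],[25,18],[35,0]]
[[7,12],[16,0],[25,18],[35,9],[41,0]]
[[7,12],[16,0],[25,18],[35,9],[41,0]]
[[7,12],[16,0],[25,18],[35,9],[41,0]]
[[7,12],[16,9],[19,0],[25,18],[35,9],[41,0]]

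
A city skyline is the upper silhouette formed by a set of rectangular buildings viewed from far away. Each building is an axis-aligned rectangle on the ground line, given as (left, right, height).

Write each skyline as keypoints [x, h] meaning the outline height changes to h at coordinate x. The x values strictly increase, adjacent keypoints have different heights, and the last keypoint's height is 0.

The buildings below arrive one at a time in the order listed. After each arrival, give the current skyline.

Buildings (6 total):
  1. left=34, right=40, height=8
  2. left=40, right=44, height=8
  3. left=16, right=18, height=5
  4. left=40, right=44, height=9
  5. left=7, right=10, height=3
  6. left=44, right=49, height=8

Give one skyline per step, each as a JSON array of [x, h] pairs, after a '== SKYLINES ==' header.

== SKYLINES ==
[[34,8],[40,0]]
[[34,8],[44,0]]
[[16,5],[18,0],[34,8],[44,0]]
[[16,5],[18,0],[34,8],[40,9],[44,0]]
[[7,3],[10,0],[16,5],[18,0],[34,8],[40,9],[44,0]]
[[7,3],[10,0],[16,5],[18,0],[34,8],[40,9],[44,8],[49,0]]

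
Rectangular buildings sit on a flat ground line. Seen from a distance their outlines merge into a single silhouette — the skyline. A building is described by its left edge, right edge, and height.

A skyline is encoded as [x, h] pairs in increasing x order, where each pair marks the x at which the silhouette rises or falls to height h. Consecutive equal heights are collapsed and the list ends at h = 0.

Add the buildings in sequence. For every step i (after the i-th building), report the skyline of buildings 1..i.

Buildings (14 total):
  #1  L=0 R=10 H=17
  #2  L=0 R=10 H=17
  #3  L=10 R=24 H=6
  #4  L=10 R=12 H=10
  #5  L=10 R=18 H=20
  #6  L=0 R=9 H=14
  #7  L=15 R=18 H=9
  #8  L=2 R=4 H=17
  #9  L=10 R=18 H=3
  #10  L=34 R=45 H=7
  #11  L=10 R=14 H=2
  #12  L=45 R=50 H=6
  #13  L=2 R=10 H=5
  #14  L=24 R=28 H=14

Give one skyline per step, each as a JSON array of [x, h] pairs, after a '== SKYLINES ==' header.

== SKYLINES ==
[[0,17],[10,0]]
[[0,17],[10,0]]
[[0,17],[10,6],[24,0]]
[[0,17],[10,10],[12,6],[24,0]]
[[0,17],[10,20],[18,6],[24,0]]
[[0,17],[10,20],[18,6],[24,0]]
[[0,17],[10,20],[18,6],[24,0]]
[[0,17],[10,20],[18,6],[24,0]]
[[0,17],[10,20],[18,6],[24,0]]
[[0,17],[10,20],[18,6],[24,0],[34,7],[45,0]]
[[0,17],[10,20],[18,6],[24,0],[34,7],[45,0]]
[[0,17],[10,20],[18,6],[24,0],[34,7],[45,6],[50,0]]
[[0,17],[10,20],[18,6],[24,0],[34,7],[45,6],[50,0]]
[[0,17],[10,20],[18,6],[24,14],[28,0],[34,7],[45,6],[50,0]]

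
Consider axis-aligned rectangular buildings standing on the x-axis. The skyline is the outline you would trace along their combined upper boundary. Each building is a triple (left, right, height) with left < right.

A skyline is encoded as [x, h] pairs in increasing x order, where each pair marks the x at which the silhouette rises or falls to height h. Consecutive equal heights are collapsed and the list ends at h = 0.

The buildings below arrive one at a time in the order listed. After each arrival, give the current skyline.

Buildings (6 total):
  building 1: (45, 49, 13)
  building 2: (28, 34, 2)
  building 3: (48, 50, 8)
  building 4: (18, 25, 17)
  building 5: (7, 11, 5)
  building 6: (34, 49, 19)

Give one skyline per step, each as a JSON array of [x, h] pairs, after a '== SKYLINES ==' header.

== SKYLINES ==
[[45,13],[49,0]]
[[28,2],[34,0],[45,13],[49,0]]
[[28,2],[34,0],[45,13],[49,8],[50,0]]
[[18,17],[25,0],[28,2],[34,0],[45,13],[49,8],[50,0]]
[[7,5],[11,0],[18,17],[25,0],[28,2],[34,0],[45,13],[49,8],[50,0]]
[[7,5],[11,0],[18,17],[25,0],[28,2],[34,19],[49,8],[50,0]]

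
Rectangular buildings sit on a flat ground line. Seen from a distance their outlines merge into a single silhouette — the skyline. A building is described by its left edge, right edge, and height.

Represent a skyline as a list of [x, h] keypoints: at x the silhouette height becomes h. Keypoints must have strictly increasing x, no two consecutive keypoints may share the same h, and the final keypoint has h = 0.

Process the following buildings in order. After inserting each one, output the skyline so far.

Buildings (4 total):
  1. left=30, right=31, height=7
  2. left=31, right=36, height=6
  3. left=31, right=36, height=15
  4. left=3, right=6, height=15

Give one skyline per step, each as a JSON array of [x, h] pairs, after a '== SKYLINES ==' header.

== SKYLINES ==
[[30,7],[31,0]]
[[30,7],[31,6],[36,0]]
[[30,7],[31,15],[36,0]]
[[3,15],[6,0],[30,7],[31,15],[36,0]]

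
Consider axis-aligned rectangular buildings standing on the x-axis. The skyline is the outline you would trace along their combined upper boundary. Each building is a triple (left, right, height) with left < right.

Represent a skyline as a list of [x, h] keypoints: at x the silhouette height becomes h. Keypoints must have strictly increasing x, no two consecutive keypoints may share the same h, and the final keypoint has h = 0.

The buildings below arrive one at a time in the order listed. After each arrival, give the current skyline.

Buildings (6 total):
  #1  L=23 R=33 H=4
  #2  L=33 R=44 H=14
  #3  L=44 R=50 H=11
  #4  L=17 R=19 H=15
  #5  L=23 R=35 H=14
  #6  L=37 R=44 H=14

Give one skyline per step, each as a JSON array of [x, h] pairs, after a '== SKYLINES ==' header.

== SKYLINES ==
[[23,4],[33,0]]
[[23,4],[33,14],[44,0]]
[[23,4],[33,14],[44,11],[50,0]]
[[17,15],[19,0],[23,4],[33,14],[44,11],[50,0]]
[[17,15],[19,0],[23,14],[44,11],[50,0]]
[[17,15],[19,0],[23,14],[44,11],[50,0]]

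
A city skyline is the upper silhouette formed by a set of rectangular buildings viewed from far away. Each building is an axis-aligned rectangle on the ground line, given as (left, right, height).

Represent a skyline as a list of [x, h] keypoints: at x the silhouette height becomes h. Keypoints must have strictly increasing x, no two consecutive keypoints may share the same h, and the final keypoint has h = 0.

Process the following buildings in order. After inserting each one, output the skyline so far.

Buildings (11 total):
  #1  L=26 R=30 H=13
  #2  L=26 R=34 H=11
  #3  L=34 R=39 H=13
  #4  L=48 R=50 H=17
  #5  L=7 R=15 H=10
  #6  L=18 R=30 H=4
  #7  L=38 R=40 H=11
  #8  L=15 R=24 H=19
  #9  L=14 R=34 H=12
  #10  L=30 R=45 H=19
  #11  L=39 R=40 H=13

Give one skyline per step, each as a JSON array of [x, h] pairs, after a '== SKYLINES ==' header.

== SKYLINES ==
[[26,13],[30,0]]
[[26,13],[30,11],[34,0]]
[[26,13],[30,11],[34,13],[39,0]]
[[26,13],[30,11],[34,13],[39,0],[48,17],[50,0]]
[[7,10],[15,0],[26,13],[30,11],[34,13],[39,0],[48,17],[50,0]]
[[7,10],[15,0],[18,4],[26,13],[30,11],[34,13],[39,0],[48,17],[50,0]]
[[7,10],[15,0],[18,4],[26,13],[30,11],[34,13],[39,11],[40,0],[48,17],[50,0]]
[[7,10],[15,19],[24,4],[26,13],[30,11],[34,13],[39,11],[40,0],[48,17],[50,0]]
[[7,10],[14,12],[15,19],[24,12],[26,13],[30,12],[34,13],[39,11],[40,0],[48,17],[50,0]]
[[7,10],[14,12],[15,19],[24,12],[26,13],[30,19],[45,0],[48,17],[50,0]]
[[7,10],[14,12],[15,19],[24,12],[26,13],[30,19],[45,0],[48,17],[50,0]]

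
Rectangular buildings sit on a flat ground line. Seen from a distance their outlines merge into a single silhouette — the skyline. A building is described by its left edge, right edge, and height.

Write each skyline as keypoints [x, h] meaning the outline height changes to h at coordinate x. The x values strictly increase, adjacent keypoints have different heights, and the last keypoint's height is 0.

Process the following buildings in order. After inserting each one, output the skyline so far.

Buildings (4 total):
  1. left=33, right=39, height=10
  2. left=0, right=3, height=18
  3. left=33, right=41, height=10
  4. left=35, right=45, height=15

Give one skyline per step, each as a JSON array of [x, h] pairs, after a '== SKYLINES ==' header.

== SKYLINES ==
[[33,10],[39,0]]
[[0,18],[3,0],[33,10],[39,0]]
[[0,18],[3,0],[33,10],[41,0]]
[[0,18],[3,0],[33,10],[35,15],[45,0]]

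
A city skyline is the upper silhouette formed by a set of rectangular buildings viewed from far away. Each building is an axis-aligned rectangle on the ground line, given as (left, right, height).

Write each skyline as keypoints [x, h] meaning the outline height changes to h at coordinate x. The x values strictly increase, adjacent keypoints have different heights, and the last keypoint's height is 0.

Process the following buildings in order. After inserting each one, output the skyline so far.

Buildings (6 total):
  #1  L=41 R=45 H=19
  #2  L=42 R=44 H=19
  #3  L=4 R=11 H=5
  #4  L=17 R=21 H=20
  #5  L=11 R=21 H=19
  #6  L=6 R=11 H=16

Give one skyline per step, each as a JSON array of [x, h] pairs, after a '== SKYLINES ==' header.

== SKYLINES ==
[[41,19],[45,0]]
[[41,19],[45,0]]
[[4,5],[11,0],[41,19],[45,0]]
[[4,5],[11,0],[17,20],[21,0],[41,19],[45,0]]
[[4,5],[11,19],[17,20],[21,0],[41,19],[45,0]]
[[4,5],[6,16],[11,19],[17,20],[21,0],[41,19],[45,0]]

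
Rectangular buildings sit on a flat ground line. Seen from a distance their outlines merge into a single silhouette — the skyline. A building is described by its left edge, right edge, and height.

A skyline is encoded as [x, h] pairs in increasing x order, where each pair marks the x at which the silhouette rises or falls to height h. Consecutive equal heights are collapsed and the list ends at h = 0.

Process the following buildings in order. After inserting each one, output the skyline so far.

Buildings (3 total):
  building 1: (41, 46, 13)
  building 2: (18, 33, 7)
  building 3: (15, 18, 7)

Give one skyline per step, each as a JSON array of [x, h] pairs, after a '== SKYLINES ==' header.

== SKYLINES ==
[[41,13],[46,0]]
[[18,7],[33,0],[41,13],[46,0]]
[[15,7],[33,0],[41,13],[46,0]]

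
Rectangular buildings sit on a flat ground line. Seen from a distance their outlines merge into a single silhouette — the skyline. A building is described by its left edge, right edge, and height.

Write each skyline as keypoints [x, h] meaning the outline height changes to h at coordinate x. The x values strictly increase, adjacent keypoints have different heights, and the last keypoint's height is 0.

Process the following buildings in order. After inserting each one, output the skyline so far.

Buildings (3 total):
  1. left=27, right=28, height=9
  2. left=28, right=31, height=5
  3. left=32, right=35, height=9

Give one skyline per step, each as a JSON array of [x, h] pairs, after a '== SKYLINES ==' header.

== SKYLINES ==
[[27,9],[28,0]]
[[27,9],[28,5],[31,0]]
[[27,9],[28,5],[31,0],[32,9],[35,0]]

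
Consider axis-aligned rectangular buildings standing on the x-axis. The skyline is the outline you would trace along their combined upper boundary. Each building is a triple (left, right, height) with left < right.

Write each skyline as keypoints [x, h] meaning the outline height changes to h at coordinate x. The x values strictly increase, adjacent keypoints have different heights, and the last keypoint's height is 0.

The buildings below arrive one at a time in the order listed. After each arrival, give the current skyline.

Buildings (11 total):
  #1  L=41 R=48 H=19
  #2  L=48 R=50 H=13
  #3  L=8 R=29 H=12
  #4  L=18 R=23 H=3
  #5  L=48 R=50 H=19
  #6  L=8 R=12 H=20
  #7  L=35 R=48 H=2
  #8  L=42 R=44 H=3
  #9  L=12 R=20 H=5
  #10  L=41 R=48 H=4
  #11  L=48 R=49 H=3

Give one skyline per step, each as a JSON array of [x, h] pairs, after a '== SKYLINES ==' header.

== SKYLINES ==
[[41,19],[48,0]]
[[41,19],[48,13],[50,0]]
[[8,12],[29,0],[41,19],[48,13],[50,0]]
[[8,12],[29,0],[41,19],[48,13],[50,0]]
[[8,12],[29,0],[41,19],[50,0]]
[[8,20],[12,12],[29,0],[41,19],[50,0]]
[[8,20],[12,12],[29,0],[35,2],[41,19],[50,0]]
[[8,20],[12,12],[29,0],[35,2],[41,19],[50,0]]
[[8,20],[12,12],[29,0],[35,2],[41,19],[50,0]]
[[8,20],[12,12],[29,0],[35,2],[41,19],[50,0]]
[[8,20],[12,12],[29,0],[35,2],[41,19],[50,0]]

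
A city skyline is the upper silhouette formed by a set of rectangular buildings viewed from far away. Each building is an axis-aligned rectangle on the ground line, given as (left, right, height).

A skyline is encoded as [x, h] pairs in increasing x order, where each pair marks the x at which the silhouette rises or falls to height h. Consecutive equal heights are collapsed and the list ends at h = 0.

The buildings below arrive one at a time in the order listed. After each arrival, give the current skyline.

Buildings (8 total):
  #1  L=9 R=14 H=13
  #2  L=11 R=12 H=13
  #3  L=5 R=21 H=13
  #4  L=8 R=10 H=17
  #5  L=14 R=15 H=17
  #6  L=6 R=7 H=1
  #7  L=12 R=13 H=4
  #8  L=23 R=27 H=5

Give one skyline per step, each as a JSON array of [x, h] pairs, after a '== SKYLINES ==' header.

== SKYLINES ==
[[9,13],[14,0]]
[[9,13],[14,0]]
[[5,13],[21,0]]
[[5,13],[8,17],[10,13],[21,0]]
[[5,13],[8,17],[10,13],[14,17],[15,13],[21,0]]
[[5,13],[8,17],[10,13],[14,17],[15,13],[21,0]]
[[5,13],[8,17],[10,13],[14,17],[15,13],[21,0]]
[[5,13],[8,17],[10,13],[14,17],[15,13],[21,0],[23,5],[27,0]]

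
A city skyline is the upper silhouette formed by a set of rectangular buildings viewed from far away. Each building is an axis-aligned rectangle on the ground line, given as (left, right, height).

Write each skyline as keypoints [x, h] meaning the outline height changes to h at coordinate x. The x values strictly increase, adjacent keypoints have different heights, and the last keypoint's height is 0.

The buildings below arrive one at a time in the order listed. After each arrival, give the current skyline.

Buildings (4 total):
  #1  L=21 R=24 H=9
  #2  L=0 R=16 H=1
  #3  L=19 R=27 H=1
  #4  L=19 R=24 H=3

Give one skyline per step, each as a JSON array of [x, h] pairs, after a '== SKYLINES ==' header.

== SKYLINES ==
[[21,9],[24,0]]
[[0,1],[16,0],[21,9],[24,0]]
[[0,1],[16,0],[19,1],[21,9],[24,1],[27,0]]
[[0,1],[16,0],[19,3],[21,9],[24,1],[27,0]]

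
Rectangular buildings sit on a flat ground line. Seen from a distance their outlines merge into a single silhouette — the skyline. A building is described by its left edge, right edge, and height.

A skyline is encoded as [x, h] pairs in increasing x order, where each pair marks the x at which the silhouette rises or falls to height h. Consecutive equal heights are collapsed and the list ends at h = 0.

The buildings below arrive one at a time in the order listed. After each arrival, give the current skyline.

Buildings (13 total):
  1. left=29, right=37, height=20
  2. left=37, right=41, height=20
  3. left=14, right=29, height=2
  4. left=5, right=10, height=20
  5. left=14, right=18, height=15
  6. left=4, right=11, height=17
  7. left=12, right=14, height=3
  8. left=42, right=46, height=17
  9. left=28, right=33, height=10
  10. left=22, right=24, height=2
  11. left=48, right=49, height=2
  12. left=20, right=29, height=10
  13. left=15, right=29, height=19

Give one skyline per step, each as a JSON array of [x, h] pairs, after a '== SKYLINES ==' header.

== SKYLINES ==
[[29,20],[37,0]]
[[29,20],[41,0]]
[[14,2],[29,20],[41,0]]
[[5,20],[10,0],[14,2],[29,20],[41,0]]
[[5,20],[10,0],[14,15],[18,2],[29,20],[41,0]]
[[4,17],[5,20],[10,17],[11,0],[14,15],[18,2],[29,20],[41,0]]
[[4,17],[5,20],[10,17],[11,0],[12,3],[14,15],[18,2],[29,20],[41,0]]
[[4,17],[5,20],[10,17],[11,0],[12,3],[14,15],[18,2],[29,20],[41,0],[42,17],[46,0]]
[[4,17],[5,20],[10,17],[11,0],[12,3],[14,15],[18,2],[28,10],[29,20],[41,0],[42,17],[46,0]]
[[4,17],[5,20],[10,17],[11,0],[12,3],[14,15],[18,2],[28,10],[29,20],[41,0],[42,17],[46,0]]
[[4,17],[5,20],[10,17],[11,0],[12,3],[14,15],[18,2],[28,10],[29,20],[41,0],[42,17],[46,0],[48,2],[49,0]]
[[4,17],[5,20],[10,17],[11,0],[12,3],[14,15],[18,2],[20,10],[29,20],[41,0],[42,17],[46,0],[48,2],[49,0]]
[[4,17],[5,20],[10,17],[11,0],[12,3],[14,15],[15,19],[29,20],[41,0],[42,17],[46,0],[48,2],[49,0]]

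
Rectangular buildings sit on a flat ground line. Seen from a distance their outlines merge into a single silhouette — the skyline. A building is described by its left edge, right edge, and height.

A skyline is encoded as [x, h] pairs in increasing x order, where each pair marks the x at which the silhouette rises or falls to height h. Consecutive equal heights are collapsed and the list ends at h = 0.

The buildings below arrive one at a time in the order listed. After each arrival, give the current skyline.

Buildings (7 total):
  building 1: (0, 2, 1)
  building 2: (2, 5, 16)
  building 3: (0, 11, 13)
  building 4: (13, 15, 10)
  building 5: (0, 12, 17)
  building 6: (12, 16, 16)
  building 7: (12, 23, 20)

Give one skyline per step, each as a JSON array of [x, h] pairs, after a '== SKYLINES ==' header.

== SKYLINES ==
[[0,1],[2,0]]
[[0,1],[2,16],[5,0]]
[[0,13],[2,16],[5,13],[11,0]]
[[0,13],[2,16],[5,13],[11,0],[13,10],[15,0]]
[[0,17],[12,0],[13,10],[15,0]]
[[0,17],[12,16],[16,0]]
[[0,17],[12,20],[23,0]]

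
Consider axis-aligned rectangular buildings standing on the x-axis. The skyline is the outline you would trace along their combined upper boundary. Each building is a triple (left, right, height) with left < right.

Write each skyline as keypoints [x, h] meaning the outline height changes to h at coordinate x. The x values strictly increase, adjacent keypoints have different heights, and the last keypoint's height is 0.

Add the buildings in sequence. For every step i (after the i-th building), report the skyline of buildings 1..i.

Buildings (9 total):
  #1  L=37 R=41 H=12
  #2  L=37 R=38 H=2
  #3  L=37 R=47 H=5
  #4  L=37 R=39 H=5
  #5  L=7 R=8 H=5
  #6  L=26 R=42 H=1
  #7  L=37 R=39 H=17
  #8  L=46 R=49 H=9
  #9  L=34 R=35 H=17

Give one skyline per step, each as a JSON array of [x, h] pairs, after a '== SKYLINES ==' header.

== SKYLINES ==
[[37,12],[41,0]]
[[37,12],[41,0]]
[[37,12],[41,5],[47,0]]
[[37,12],[41,5],[47,0]]
[[7,5],[8,0],[37,12],[41,5],[47,0]]
[[7,5],[8,0],[26,1],[37,12],[41,5],[47,0]]
[[7,5],[8,0],[26,1],[37,17],[39,12],[41,5],[47,0]]
[[7,5],[8,0],[26,1],[37,17],[39,12],[41,5],[46,9],[49,0]]
[[7,5],[8,0],[26,1],[34,17],[35,1],[37,17],[39,12],[41,5],[46,9],[49,0]]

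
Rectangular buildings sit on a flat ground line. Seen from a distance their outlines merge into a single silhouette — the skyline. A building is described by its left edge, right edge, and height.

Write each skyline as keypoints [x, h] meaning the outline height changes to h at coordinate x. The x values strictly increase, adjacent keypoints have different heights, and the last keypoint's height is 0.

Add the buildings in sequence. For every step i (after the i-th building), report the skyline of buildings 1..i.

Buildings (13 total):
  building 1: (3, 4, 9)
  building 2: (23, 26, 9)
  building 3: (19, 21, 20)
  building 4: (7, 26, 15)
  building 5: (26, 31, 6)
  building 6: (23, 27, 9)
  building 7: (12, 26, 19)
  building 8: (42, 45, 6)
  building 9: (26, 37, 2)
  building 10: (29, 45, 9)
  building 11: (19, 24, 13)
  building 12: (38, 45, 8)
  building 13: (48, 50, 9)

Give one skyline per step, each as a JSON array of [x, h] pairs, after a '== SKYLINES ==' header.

== SKYLINES ==
[[3,9],[4,0]]
[[3,9],[4,0],[23,9],[26,0]]
[[3,9],[4,0],[19,20],[21,0],[23,9],[26,0]]
[[3,9],[4,0],[7,15],[19,20],[21,15],[26,0]]
[[3,9],[4,0],[7,15],[19,20],[21,15],[26,6],[31,0]]
[[3,9],[4,0],[7,15],[19,20],[21,15],[26,9],[27,6],[31,0]]
[[3,9],[4,0],[7,15],[12,19],[19,20],[21,19],[26,9],[27,6],[31,0]]
[[3,9],[4,0],[7,15],[12,19],[19,20],[21,19],[26,9],[27,6],[31,0],[42,6],[45,0]]
[[3,9],[4,0],[7,15],[12,19],[19,20],[21,19],[26,9],[27,6],[31,2],[37,0],[42,6],[45,0]]
[[3,9],[4,0],[7,15],[12,19],[19,20],[21,19],[26,9],[27,6],[29,9],[45,0]]
[[3,9],[4,0],[7,15],[12,19],[19,20],[21,19],[26,9],[27,6],[29,9],[45,0]]
[[3,9],[4,0],[7,15],[12,19],[19,20],[21,19],[26,9],[27,6],[29,9],[45,0]]
[[3,9],[4,0],[7,15],[12,19],[19,20],[21,19],[26,9],[27,6],[29,9],[45,0],[48,9],[50,0]]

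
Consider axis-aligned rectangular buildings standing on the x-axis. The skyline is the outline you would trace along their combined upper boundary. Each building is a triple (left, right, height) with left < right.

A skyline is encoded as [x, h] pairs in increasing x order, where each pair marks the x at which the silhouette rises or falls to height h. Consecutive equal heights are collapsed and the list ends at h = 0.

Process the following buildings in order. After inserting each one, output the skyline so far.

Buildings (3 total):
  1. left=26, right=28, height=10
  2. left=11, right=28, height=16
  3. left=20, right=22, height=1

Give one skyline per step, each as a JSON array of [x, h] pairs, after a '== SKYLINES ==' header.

== SKYLINES ==
[[26,10],[28,0]]
[[11,16],[28,0]]
[[11,16],[28,0]]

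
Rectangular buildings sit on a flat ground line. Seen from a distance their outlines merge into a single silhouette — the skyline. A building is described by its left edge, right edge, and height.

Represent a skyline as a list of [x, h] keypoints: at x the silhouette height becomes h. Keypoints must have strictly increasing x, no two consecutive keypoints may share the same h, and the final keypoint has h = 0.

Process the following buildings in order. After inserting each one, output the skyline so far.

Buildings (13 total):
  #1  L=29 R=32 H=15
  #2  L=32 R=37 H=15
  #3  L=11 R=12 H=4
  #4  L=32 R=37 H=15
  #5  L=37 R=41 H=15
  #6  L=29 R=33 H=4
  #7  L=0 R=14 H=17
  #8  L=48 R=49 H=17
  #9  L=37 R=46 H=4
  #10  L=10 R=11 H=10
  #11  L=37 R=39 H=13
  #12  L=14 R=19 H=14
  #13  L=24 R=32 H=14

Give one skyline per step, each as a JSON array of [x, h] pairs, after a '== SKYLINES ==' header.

== SKYLINES ==
[[29,15],[32,0]]
[[29,15],[37,0]]
[[11,4],[12,0],[29,15],[37,0]]
[[11,4],[12,0],[29,15],[37,0]]
[[11,4],[12,0],[29,15],[41,0]]
[[11,4],[12,0],[29,15],[41,0]]
[[0,17],[14,0],[29,15],[41,0]]
[[0,17],[14,0],[29,15],[41,0],[48,17],[49,0]]
[[0,17],[14,0],[29,15],[41,4],[46,0],[48,17],[49,0]]
[[0,17],[14,0],[29,15],[41,4],[46,0],[48,17],[49,0]]
[[0,17],[14,0],[29,15],[41,4],[46,0],[48,17],[49,0]]
[[0,17],[14,14],[19,0],[29,15],[41,4],[46,0],[48,17],[49,0]]
[[0,17],[14,14],[19,0],[24,14],[29,15],[41,4],[46,0],[48,17],[49,0]]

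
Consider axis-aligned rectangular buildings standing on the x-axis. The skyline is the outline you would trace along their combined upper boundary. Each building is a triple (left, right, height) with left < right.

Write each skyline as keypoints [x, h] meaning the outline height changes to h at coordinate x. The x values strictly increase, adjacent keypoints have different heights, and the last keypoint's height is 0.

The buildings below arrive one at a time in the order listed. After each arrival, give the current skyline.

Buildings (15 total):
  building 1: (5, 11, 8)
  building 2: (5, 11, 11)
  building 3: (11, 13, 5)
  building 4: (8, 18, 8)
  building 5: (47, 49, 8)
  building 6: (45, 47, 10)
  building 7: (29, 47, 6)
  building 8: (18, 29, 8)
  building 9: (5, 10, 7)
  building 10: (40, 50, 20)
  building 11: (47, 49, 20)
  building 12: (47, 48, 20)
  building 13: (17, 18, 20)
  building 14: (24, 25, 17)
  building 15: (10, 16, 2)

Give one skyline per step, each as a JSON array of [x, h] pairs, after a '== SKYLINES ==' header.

== SKYLINES ==
[[5,8],[11,0]]
[[5,11],[11,0]]
[[5,11],[11,5],[13,0]]
[[5,11],[11,8],[18,0]]
[[5,11],[11,8],[18,0],[47,8],[49,0]]
[[5,11],[11,8],[18,0],[45,10],[47,8],[49,0]]
[[5,11],[11,8],[18,0],[29,6],[45,10],[47,8],[49,0]]
[[5,11],[11,8],[29,6],[45,10],[47,8],[49,0]]
[[5,11],[11,8],[29,6],[45,10],[47,8],[49,0]]
[[5,11],[11,8],[29,6],[40,20],[50,0]]
[[5,11],[11,8],[29,6],[40,20],[50,0]]
[[5,11],[11,8],[29,6],[40,20],[50,0]]
[[5,11],[11,8],[17,20],[18,8],[29,6],[40,20],[50,0]]
[[5,11],[11,8],[17,20],[18,8],[24,17],[25,8],[29,6],[40,20],[50,0]]
[[5,11],[11,8],[17,20],[18,8],[24,17],[25,8],[29,6],[40,20],[50,0]]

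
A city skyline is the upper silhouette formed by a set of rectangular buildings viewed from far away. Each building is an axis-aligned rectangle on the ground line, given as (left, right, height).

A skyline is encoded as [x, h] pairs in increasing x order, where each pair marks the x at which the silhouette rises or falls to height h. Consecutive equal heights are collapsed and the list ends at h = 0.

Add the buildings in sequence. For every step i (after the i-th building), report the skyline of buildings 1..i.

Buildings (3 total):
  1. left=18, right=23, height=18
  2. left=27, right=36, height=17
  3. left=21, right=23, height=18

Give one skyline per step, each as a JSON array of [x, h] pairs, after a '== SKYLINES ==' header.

== SKYLINES ==
[[18,18],[23,0]]
[[18,18],[23,0],[27,17],[36,0]]
[[18,18],[23,0],[27,17],[36,0]]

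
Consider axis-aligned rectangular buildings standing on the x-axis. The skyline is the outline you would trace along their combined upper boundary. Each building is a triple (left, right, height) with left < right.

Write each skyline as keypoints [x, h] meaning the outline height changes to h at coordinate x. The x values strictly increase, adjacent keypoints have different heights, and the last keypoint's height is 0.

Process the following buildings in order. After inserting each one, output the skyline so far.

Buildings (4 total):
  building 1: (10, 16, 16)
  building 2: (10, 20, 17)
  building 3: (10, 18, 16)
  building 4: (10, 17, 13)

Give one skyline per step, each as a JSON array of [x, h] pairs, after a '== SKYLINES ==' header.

== SKYLINES ==
[[10,16],[16,0]]
[[10,17],[20,0]]
[[10,17],[20,0]]
[[10,17],[20,0]]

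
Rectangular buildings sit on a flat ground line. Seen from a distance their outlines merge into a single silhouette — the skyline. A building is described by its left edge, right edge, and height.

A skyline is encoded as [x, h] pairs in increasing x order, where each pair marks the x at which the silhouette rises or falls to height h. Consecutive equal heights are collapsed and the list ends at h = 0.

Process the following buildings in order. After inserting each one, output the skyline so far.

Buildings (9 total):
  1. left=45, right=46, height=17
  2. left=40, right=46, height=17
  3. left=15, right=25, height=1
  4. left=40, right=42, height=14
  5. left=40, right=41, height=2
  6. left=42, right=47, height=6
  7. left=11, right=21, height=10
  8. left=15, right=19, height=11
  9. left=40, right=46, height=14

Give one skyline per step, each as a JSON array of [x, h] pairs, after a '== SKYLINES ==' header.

== SKYLINES ==
[[45,17],[46,0]]
[[40,17],[46,0]]
[[15,1],[25,0],[40,17],[46,0]]
[[15,1],[25,0],[40,17],[46,0]]
[[15,1],[25,0],[40,17],[46,0]]
[[15,1],[25,0],[40,17],[46,6],[47,0]]
[[11,10],[21,1],[25,0],[40,17],[46,6],[47,0]]
[[11,10],[15,11],[19,10],[21,1],[25,0],[40,17],[46,6],[47,0]]
[[11,10],[15,11],[19,10],[21,1],[25,0],[40,17],[46,6],[47,0]]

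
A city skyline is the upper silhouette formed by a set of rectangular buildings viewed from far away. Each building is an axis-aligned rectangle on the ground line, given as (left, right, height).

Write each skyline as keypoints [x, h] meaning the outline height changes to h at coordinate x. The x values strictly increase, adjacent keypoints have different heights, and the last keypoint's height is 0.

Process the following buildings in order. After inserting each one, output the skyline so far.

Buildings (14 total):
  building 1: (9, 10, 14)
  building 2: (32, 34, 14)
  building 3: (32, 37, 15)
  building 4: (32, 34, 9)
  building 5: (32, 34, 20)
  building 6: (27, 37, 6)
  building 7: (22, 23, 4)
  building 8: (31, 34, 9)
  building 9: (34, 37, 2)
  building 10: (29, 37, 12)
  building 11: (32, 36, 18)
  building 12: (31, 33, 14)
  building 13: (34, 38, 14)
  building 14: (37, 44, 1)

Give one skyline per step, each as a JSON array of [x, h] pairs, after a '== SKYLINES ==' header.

== SKYLINES ==
[[9,14],[10,0]]
[[9,14],[10,0],[32,14],[34,0]]
[[9,14],[10,0],[32,15],[37,0]]
[[9,14],[10,0],[32,15],[37,0]]
[[9,14],[10,0],[32,20],[34,15],[37,0]]
[[9,14],[10,0],[27,6],[32,20],[34,15],[37,0]]
[[9,14],[10,0],[22,4],[23,0],[27,6],[32,20],[34,15],[37,0]]
[[9,14],[10,0],[22,4],[23,0],[27,6],[31,9],[32,20],[34,15],[37,0]]
[[9,14],[10,0],[22,4],[23,0],[27,6],[31,9],[32,20],[34,15],[37,0]]
[[9,14],[10,0],[22,4],[23,0],[27,6],[29,12],[32,20],[34,15],[37,0]]
[[9,14],[10,0],[22,4],[23,0],[27,6],[29,12],[32,20],[34,18],[36,15],[37,0]]
[[9,14],[10,0],[22,4],[23,0],[27,6],[29,12],[31,14],[32,20],[34,18],[36,15],[37,0]]
[[9,14],[10,0],[22,4],[23,0],[27,6],[29,12],[31,14],[32,20],[34,18],[36,15],[37,14],[38,0]]
[[9,14],[10,0],[22,4],[23,0],[27,6],[29,12],[31,14],[32,20],[34,18],[36,15],[37,14],[38,1],[44,0]]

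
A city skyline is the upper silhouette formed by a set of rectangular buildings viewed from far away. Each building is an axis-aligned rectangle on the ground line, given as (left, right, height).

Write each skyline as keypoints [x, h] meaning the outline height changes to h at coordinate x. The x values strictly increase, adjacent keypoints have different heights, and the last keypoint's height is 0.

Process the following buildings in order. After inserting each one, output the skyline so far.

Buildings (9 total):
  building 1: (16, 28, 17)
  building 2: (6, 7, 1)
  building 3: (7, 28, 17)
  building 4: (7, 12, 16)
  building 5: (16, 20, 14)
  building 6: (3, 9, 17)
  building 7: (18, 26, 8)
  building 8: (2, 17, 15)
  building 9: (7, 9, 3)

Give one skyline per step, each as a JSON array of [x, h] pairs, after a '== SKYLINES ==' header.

== SKYLINES ==
[[16,17],[28,0]]
[[6,1],[7,0],[16,17],[28,0]]
[[6,1],[7,17],[28,0]]
[[6,1],[7,17],[28,0]]
[[6,1],[7,17],[28,0]]
[[3,17],[28,0]]
[[3,17],[28,0]]
[[2,15],[3,17],[28,0]]
[[2,15],[3,17],[28,0]]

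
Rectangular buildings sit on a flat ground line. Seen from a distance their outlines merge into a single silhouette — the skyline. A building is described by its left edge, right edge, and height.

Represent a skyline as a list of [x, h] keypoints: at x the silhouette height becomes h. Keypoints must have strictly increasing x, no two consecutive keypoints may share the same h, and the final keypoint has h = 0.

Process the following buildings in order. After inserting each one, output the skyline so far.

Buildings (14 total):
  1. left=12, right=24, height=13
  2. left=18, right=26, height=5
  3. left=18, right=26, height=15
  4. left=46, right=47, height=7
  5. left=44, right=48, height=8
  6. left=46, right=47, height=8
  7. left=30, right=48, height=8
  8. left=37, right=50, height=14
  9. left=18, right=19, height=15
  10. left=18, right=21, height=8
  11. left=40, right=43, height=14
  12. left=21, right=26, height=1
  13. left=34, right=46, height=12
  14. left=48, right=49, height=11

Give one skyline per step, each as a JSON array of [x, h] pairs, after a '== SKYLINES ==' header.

== SKYLINES ==
[[12,13],[24,0]]
[[12,13],[24,5],[26,0]]
[[12,13],[18,15],[26,0]]
[[12,13],[18,15],[26,0],[46,7],[47,0]]
[[12,13],[18,15],[26,0],[44,8],[48,0]]
[[12,13],[18,15],[26,0],[44,8],[48,0]]
[[12,13],[18,15],[26,0],[30,8],[48,0]]
[[12,13],[18,15],[26,0],[30,8],[37,14],[50,0]]
[[12,13],[18,15],[26,0],[30,8],[37,14],[50,0]]
[[12,13],[18,15],[26,0],[30,8],[37,14],[50,0]]
[[12,13],[18,15],[26,0],[30,8],[37,14],[50,0]]
[[12,13],[18,15],[26,0],[30,8],[37,14],[50,0]]
[[12,13],[18,15],[26,0],[30,8],[34,12],[37,14],[50,0]]
[[12,13],[18,15],[26,0],[30,8],[34,12],[37,14],[50,0]]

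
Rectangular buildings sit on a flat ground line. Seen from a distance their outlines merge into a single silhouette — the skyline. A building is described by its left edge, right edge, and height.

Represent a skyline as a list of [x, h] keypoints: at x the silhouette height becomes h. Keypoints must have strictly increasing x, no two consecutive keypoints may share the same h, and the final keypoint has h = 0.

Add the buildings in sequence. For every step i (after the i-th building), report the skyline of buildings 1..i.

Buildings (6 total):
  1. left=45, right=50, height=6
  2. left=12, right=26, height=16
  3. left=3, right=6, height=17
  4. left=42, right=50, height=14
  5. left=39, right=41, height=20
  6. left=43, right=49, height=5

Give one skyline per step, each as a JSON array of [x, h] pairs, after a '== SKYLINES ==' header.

== SKYLINES ==
[[45,6],[50,0]]
[[12,16],[26,0],[45,6],[50,0]]
[[3,17],[6,0],[12,16],[26,0],[45,6],[50,0]]
[[3,17],[6,0],[12,16],[26,0],[42,14],[50,0]]
[[3,17],[6,0],[12,16],[26,0],[39,20],[41,0],[42,14],[50,0]]
[[3,17],[6,0],[12,16],[26,0],[39,20],[41,0],[42,14],[50,0]]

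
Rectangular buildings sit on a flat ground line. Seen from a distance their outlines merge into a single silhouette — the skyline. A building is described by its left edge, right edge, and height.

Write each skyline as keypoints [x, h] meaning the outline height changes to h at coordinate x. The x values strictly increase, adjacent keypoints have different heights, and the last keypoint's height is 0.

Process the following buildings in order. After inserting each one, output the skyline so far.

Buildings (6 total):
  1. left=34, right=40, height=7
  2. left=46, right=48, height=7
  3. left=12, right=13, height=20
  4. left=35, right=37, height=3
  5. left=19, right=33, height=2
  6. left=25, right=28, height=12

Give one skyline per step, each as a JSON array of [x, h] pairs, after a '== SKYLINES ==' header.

== SKYLINES ==
[[34,7],[40,0]]
[[34,7],[40,0],[46,7],[48,0]]
[[12,20],[13,0],[34,7],[40,0],[46,7],[48,0]]
[[12,20],[13,0],[34,7],[40,0],[46,7],[48,0]]
[[12,20],[13,0],[19,2],[33,0],[34,7],[40,0],[46,7],[48,0]]
[[12,20],[13,0],[19,2],[25,12],[28,2],[33,0],[34,7],[40,0],[46,7],[48,0]]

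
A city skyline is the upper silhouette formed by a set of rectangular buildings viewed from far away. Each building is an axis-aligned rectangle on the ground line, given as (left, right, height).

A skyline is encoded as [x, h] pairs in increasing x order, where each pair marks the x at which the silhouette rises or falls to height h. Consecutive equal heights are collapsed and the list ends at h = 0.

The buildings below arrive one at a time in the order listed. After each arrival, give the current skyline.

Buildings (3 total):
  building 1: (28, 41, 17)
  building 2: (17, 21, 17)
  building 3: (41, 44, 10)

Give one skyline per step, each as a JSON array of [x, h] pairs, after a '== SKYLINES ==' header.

== SKYLINES ==
[[28,17],[41,0]]
[[17,17],[21,0],[28,17],[41,0]]
[[17,17],[21,0],[28,17],[41,10],[44,0]]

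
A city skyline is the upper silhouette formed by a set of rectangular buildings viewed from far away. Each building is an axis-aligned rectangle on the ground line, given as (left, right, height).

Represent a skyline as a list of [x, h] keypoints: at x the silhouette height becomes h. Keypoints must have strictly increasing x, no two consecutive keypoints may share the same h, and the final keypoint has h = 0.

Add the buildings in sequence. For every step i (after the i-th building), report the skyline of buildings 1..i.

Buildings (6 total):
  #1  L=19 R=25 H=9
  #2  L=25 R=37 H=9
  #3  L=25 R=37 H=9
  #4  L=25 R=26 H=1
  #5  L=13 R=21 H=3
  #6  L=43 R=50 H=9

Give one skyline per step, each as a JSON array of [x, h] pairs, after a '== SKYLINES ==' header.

== SKYLINES ==
[[19,9],[25,0]]
[[19,9],[37,0]]
[[19,9],[37,0]]
[[19,9],[37,0]]
[[13,3],[19,9],[37,0]]
[[13,3],[19,9],[37,0],[43,9],[50,0]]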